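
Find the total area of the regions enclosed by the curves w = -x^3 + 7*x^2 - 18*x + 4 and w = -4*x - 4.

Set the curves equal: -x^3 + 7*x^2 - 18*x + 4 = -4*x - 4, so -x^3 + 7*x^2 - 14*x + 8 = 0, which factors as -(x - 4)*(x - 2)*(x - 1) = 0. The curves meet at x = 1, 2, 4.
On [1, 2], w = -4*x - 4 is on top; that piece has area ∫[1,2] (-(-x^3 + 7*x^2 - 14*x + 8)) dx = 5/12.
On [2, 4], w = -x^3 + 7*x^2 - 18*x + 4 is on top; that piece has area ∫[2,4] (-x^3 + 7*x^2 - 14*x + 8) dx = 8/3.
Total enclosed area = 5/12 + 8/3 = 37/12.

37/12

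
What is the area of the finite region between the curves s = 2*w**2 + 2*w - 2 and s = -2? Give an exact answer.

Both boundary curves give s as a function of w, so integrate with respect to w. Setting them equal: 2*w**2 + 2*w = 0, i.e. 2*w*(w + 1) = 0, so they meet at w = -1, 0.
For w in [-1, 0], s = 2*w**2 + 2*w - 2 is on the left; area = ∫[-1,0] (-(2*w**2 + 2*w)) dw = 1/3.

1/3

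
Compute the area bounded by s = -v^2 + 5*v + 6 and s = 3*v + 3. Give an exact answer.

32/3

Both boundary curves give s as a function of v, so integrate with respect to v. Setting them equal: -v^2 + 2*v + 3 = 0, i.e. -(v - 3)*(v + 1) = 0, so they meet at v = -1, 3.
For v in [-1, 3], s = -v^2 + 5*v + 6 is on the right; area = ∫[-1,3] (-v^2 + 2*v + 3) dv = 32/3.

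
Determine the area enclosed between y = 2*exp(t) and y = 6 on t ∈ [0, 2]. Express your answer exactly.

-22 + 12*log(3) + 2*exp(2)

The difference (2*exp(t)) - (6) = 2*exp(t) - 6 changes sign at t = log(3) inside [0, 2], so split the integral there.
∫[0,log(3)] (2*exp(t) - 6) dt = 4 - log(729); the area of that piece is -4 + log(729).
∫[log(3),2] (2*exp(t) - 6) dt = -18 + 6*log(3) + 2*exp(2).
Total area = (-4 + log(729)) + (-18 + 6*log(3) + 2*exp(2)) = -22 + 12*log(3) + 2*exp(2).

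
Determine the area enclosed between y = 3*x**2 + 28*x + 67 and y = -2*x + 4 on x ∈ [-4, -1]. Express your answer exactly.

The difference (3*x**2 + 28*x + 67) - (-2*x + 4) = 3*x**2 + 30*x + 63 changes sign at x = -3 inside [-4, -1], so split the integral there.
∫[-4,-3] (3*x**2 + 30*x + 63) dx = -5; the area of that piece is 5.
∫[-3,-1] (3*x**2 + 30*x + 63) dx = 32.
Total area = 5 + 32 = 37.

37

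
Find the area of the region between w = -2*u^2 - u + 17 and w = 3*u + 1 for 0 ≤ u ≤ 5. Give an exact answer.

272/3

The difference (-2*u^2 - u + 17) - (3*u + 1) = -2*u^2 - 4*u + 16 changes sign at u = 2 inside [0, 5], so split the integral there.
∫[0,2] (-2*u^2 - 4*u + 16) du = 56/3.
∫[2,5] (-2*u^2 - 4*u + 16) du = -72; the area of that piece is 72.
Total area = 56/3 + 72 = 272/3.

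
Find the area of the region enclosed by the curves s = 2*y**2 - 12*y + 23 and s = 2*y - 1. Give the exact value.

1/3

Both boundary curves give s as a function of y, so integrate with respect to y. Setting them equal: 2*y**2 - 14*y + 24 = 0, i.e. 2*(y - 4)*(y - 3) = 0, so they meet at y = 3, 4.
For y in [3, 4], s = 2*y**2 - 12*y + 23 is on the left; area = ∫[3,4] (-(2*y**2 - 14*y + 24)) dy = 1/3.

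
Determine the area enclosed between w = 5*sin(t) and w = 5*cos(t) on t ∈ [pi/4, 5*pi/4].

On [pi/4, 5*pi/4], (5*sin(t)) - (5*cos(t)) = 5*sin(t) - 5*cos(t) is ≥ 0 throughout, so the area is a single integral of |5*sin(t) - 5*cos(t)|.
∫[pi/4,5*pi/4] (5*sin(t) - 5*cos(t)) dt = 10*sqrt(2).

10*sqrt(2)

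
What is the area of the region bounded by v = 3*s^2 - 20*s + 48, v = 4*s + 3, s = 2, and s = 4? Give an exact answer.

6

The difference (3*s^2 - 20*s + 48) - (4*s + 3) = 3*s^2 - 24*s + 45 changes sign at s = 3 inside [2, 4], so split the integral there.
∫[2,3] (3*s^2 - 24*s + 45) ds = 4.
∫[3,4] (3*s^2 - 24*s + 45) ds = -2; the area of that piece is 2.
Total area = 4 + 2 = 6.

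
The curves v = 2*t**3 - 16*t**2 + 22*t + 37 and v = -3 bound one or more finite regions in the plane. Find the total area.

Set the curves equal: 2*t**3 - 16*t**2 + 22*t + 37 = -3, so 2*t**3 - 16*t**2 + 22*t + 40 = 0, which factors as 2*(t - 5)*(t - 4)*(t + 1) = 0. The curves meet at t = -1, 4, 5.
On [-1, 4], v = 2*t**3 - 16*t**2 + 22*t + 37 is on top; that piece has area ∫[-1,4] (2*t**3 - 16*t**2 + 22*t + 40) dt = 875/6.
On [4, 5], v = -3 is on top; that piece has area ∫[4,5] (-(2*t**3 - 16*t**2 + 22*t + 40)) dt = 11/6.
Total enclosed area = 875/6 + 11/6 = 443/3.

443/3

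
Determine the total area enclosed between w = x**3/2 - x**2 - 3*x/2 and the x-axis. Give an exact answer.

The curve meets the x-axis where x**3/2 - x**2 - 3*x/2 = 0, i.e. x*(x - 3)*(x + 1)/2 = 0, at x = -1, 0, 3.
On [-1, 0] the curve lies above the axis; ∫[-1,0] (x**3/2 - x**2 - 3*x/2) dx = 7/24, giving area 7/24.
On [0, 3] the curve lies below the axis; ∫[0,3] (x**3/2 - x**2 - 3*x/2) dx = -45/8, giving area 45/8.
Total area = 7/24 + 45/8 = 71/12.

71/12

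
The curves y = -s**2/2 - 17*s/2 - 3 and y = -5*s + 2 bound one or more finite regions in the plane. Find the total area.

9/4

Set the curves equal: -s**2/2 - 17*s/2 - 3 = -5*s + 2, so -s**2/2 - 7*s/2 - 5 = 0, which factors as -(s + 2)*(s + 5)/2 = 0. The curves meet at s = -5, -2.
On [-5, -2], y = -s**2/2 - 17*s/2 - 3 is on top; that piece has area ∫[-5,-2] (-s**2/2 - 7*s/2 - 5) ds = 9/4.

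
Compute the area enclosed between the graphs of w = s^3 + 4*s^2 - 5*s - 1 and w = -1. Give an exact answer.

443/6

Set the curves equal: s^3 + 4*s^2 - 5*s - 1 = -1, so s^3 + 4*s^2 - 5*s = 0, which factors as s*(s - 1)*(s + 5) = 0. The curves meet at s = -5, 0, 1.
On [-5, 0], w = s^3 + 4*s^2 - 5*s - 1 is on top; that piece has area ∫[-5,0] (s^3 + 4*s^2 - 5*s) ds = 875/12.
On [0, 1], w = -1 is on top; that piece has area ∫[0,1] (-(s^3 + 4*s^2 - 5*s)) ds = 11/12.
Total enclosed area = 875/12 + 11/12 = 443/6.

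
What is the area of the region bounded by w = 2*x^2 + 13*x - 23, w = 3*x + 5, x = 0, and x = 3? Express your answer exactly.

121/3

The difference (2*x^2 + 13*x - 23) - (3*x + 5) = 2*x^2 + 10*x - 28 changes sign at x = 2 inside [0, 3], so split the integral there.
∫[0,2] (2*x^2 + 10*x - 28) dx = -92/3; the area of that piece is 92/3.
∫[2,3] (2*x^2 + 10*x - 28) dx = 29/3.
Total area = 92/3 + 29/3 = 121/3.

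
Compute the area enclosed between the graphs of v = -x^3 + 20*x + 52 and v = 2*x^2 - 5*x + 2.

2459/6

Set the curves equal: -x^3 + 20*x + 52 = 2*x^2 - 5*x + 2, so -x^3 - 2*x^2 + 25*x + 50 = 0, which factors as -(x - 5)*(x + 2)*(x + 5) = 0. The curves meet at x = -5, -2, 5.
On [-5, -2], v = 2*x^2 - 5*x + 2 is on top; that piece has area ∫[-5,-2] (-(-x^3 - 2*x^2 + 25*x + 50)) dx = 153/4.
On [-2, 5], v = -x^3 + 20*x + 52 is on top; that piece has area ∫[-2,5] (-x^3 - 2*x^2 + 25*x + 50) dx = 4459/12.
Total enclosed area = 153/4 + 4459/12 = 2459/6.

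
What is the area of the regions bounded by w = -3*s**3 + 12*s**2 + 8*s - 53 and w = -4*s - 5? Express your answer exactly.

148

Set the curves equal: -3*s**3 + 12*s**2 + 8*s - 53 = -4*s - 5, so -3*s**3 + 12*s**2 + 12*s - 48 = 0, which factors as -3*(s - 4)*(s - 2)*(s + 2) = 0. The curves meet at s = -2, 2, 4.
On [-2, 2], w = -4*s - 5 is on top; that piece has area ∫[-2,2] (-(-3*s**3 + 12*s**2 + 12*s - 48)) ds = 128.
On [2, 4], w = -3*s**3 + 12*s**2 + 8*s - 53 is on top; that piece has area ∫[2,4] (-3*s**3 + 12*s**2 + 12*s - 48) ds = 20.
Total enclosed area = 128 + 20 = 148.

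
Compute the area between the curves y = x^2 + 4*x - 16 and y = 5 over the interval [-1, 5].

The difference (x^2 + 4*x - 16) - (5) = x^2 + 4*x - 21 changes sign at x = 3 inside [-1, 5], so split the integral there.
∫[-1,3] (x^2 + 4*x - 21) dx = -176/3; the area of that piece is 176/3.
∫[3,5] (x^2 + 4*x - 21) dx = 68/3.
Total area = 176/3 + 68/3 = 244/3.

244/3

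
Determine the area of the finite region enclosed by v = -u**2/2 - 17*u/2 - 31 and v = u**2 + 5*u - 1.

Set the curves equal: -u**2/2 - 17*u/2 - 31 = u**2 + 5*u - 1, so -3*u**2/2 - 27*u/2 - 30 = 0, which factors as -3*(u + 4)*(u + 5)/2 = 0. The curves meet at u = -5, -4.
On [-5, -4], v = -u**2/2 - 17*u/2 - 31 is on top; that piece has area ∫[-5,-4] (-3*u**2/2 - 27*u/2 - 30) du = 1/4.

1/4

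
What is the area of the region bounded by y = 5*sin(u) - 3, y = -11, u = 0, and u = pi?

On [0, pi], (5*sin(u) - 3) - (-11) = 5*sin(u) + 8 is ≥ 0 throughout, so the area is a single integral of |5*sin(u) + 8|.
∫[0,pi] (5*sin(u) + 8) du = 10 + 8*pi.

10 + 8*pi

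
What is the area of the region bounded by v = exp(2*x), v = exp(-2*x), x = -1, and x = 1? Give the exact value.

The difference (exp(2*x)) - (exp(-2*x)) = exp(2*x) - exp(-2*x) changes sign at x = 0 inside [-1, 1], so split the integral there.
∫[-1,0] (exp(2*x) - exp(-2*x)) dx = -exp(2)/2 - exp(-2)/2 + 1; the area of that piece is -1 + exp(-2)/2 + exp(2)/2.
∫[0,1] (exp(2*x) - exp(-2*x)) dx = -1 + exp(-2)/2 + exp(2)/2.
Total area = (-1 + exp(-2)/2 + exp(2)/2) + (-1 + exp(-2)/2 + exp(2)/2) = -2 + exp(-2) + exp(2).

-2 + exp(-2) + exp(2)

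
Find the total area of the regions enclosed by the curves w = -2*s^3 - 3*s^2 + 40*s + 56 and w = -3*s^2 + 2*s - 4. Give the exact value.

517

Set the curves equal: -2*s^3 - 3*s^2 + 40*s + 56 = -3*s^2 + 2*s - 4, so -2*s^3 + 38*s + 60 = 0, which factors as -2*(s - 5)*(s + 2)*(s + 3) = 0. The curves meet at s = -3, -2, 5.
On [-3, -2], w = -3*s^2 + 2*s - 4 is on top; that piece has area ∫[-3,-2] (-(-2*s^3 + 38*s + 60)) ds = 5/2.
On [-2, 5], w = -2*s^3 - 3*s^2 + 40*s + 56 is on top; that piece has area ∫[-2,5] (-2*s^3 + 38*s + 60) ds = 1029/2.
Total enclosed area = 5/2 + 1029/2 = 517.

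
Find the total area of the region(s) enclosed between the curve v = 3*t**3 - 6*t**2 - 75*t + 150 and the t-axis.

2459/2

The curve meets the t-axis where 3*t**3 - 6*t**2 - 75*t + 150 = 0, i.e. 3*(t - 5)*(t - 2)*(t + 5) = 0, at t = -5, 2, 5.
On [-5, 2] the curve lies above the axis; ∫[-5,2] (3*t**3 - 6*t**2 - 75*t + 150) dt = 4459/4, giving area 4459/4.
On [2, 5] the curve lies below the axis; ∫[2,5] (3*t**3 - 6*t**2 - 75*t + 150) dt = -459/4, giving area 459/4.
Total area = 4459/4 + 459/4 = 2459/2.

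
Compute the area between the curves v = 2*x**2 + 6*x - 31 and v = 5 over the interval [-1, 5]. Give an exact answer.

The difference (2*x**2 + 6*x - 31) - (5) = 2*x**2 + 6*x - 36 changes sign at x = 3 inside [-1, 5], so split the integral there.
∫[-1,3] (2*x**2 + 6*x - 36) dx = -304/3; the area of that piece is 304/3.
∫[3,5] (2*x**2 + 6*x - 36) dx = 124/3.
Total area = 304/3 + 124/3 = 428/3.

428/3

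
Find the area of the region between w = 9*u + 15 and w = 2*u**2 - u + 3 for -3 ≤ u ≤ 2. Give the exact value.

The difference (9*u + 15) - (2*u**2 - u + 3) = -2*u**2 + 10*u + 12 changes sign at u = -1 inside [-3, 2], so split the integral there.
∫[-3,-1] (-2*u**2 + 10*u + 12) du = -100/3; the area of that piece is 100/3.
∫[-1,2] (-2*u**2 + 10*u + 12) du = 45.
Total area = 100/3 + 45 = 235/3.

235/3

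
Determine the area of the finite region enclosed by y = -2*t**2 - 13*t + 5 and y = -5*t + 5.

64/3

Set the curves equal: -2*t**2 - 13*t + 5 = -5*t + 5, so -2*t**2 - 8*t = 0, which factors as -2*t*(t + 4) = 0. The curves meet at t = -4, 0.
On [-4, 0], y = -2*t**2 - 13*t + 5 is on top; that piece has area ∫[-4,0] (-2*t**2 - 8*t) dt = 64/3.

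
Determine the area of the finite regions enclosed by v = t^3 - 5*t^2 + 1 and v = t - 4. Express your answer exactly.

148/3

Set the curves equal: t^3 - 5*t^2 + 1 = t - 4, so t^3 - 5*t^2 - t + 5 = 0, which factors as (t - 5)*(t - 1)*(t + 1) = 0. The curves meet at t = -1, 1, 5.
On [-1, 1], v = t^3 - 5*t^2 + 1 is on top; that piece has area ∫[-1,1] (t^3 - 5*t^2 - t + 5) dt = 20/3.
On [1, 5], v = t - 4 is on top; that piece has area ∫[1,5] (-(t^3 - 5*t^2 - t + 5)) dt = 128/3.
Total enclosed area = 20/3 + 128/3 = 148/3.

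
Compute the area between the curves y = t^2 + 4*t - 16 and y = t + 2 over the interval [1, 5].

The difference (t^2 + 4*t - 16) - (t + 2) = t^2 + 3*t - 18 changes sign at t = 3 inside [1, 5], so split the integral there.
∫[1,3] (t^2 + 3*t - 18) dt = -46/3; the area of that piece is 46/3.
∫[3,5] (t^2 + 3*t - 18) dt = 62/3.
Total area = 46/3 + 62/3 = 36.

36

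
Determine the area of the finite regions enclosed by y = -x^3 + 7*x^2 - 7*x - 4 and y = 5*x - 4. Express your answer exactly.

71/6

Set the curves equal: -x^3 + 7*x^2 - 7*x - 4 = 5*x - 4, so -x^3 + 7*x^2 - 12*x = 0, which factors as -x*(x - 4)*(x - 3) = 0. The curves meet at x = 0, 3, 4.
On [0, 3], y = 5*x - 4 is on top; that piece has area ∫[0,3] (-(-x^3 + 7*x^2 - 12*x)) dx = 45/4.
On [3, 4], y = -x^3 + 7*x^2 - 7*x - 4 is on top; that piece has area ∫[3,4] (-x^3 + 7*x^2 - 12*x) dx = 7/12.
Total enclosed area = 45/4 + 7/12 = 71/6.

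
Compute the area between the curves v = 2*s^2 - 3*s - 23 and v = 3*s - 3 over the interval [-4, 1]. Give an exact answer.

The difference (2*s^2 - 3*s - 23) - (3*s - 3) = 2*s^2 - 6*s - 20 changes sign at s = -2 inside [-4, 1], so split the integral there.
∫[-4,-2] (2*s^2 - 6*s - 20) ds = 100/3.
∫[-2,1] (2*s^2 - 6*s - 20) ds = -45; the area of that piece is 45.
Total area = 100/3 + 45 = 235/3.

235/3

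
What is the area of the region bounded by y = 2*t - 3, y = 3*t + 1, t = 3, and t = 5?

16

On [3, 5], (2*t - 3) - (3*t + 1) = -t - 4 is ≤ 0 throughout, so the area is a single integral of |-t - 4|.
∫[3,5] (-t - 4) dt = -16; the area of that piece is 16.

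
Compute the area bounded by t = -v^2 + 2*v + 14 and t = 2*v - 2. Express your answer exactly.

256/3

Both boundary curves give t as a function of v, so integrate with respect to v. Setting them equal: -v^2 + 16 = 0, i.e. -(v - 4)*(v + 4) = 0, so they meet at v = -4, 4.
For v in [-4, 4], t = -v^2 + 2*v + 14 is on the right; area = ∫[-4,4] (-v^2 + 16) dv = 256/3.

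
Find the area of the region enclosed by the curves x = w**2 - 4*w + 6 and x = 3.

4/3

Both boundary curves give x as a function of w, so integrate with respect to w. Setting them equal: w**2 - 4*w + 3 = 0, i.e. (w - 3)*(w - 1) = 0, so they meet at w = 1, 3.
For w in [1, 3], x = w**2 - 4*w + 6 is on the left; area = ∫[1,3] (-(w**2 - 4*w + 3)) dw = 4/3.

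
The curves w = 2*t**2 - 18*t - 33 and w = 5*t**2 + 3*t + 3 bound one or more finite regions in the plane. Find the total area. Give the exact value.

Set the curves equal: 2*t**2 - 18*t - 33 = 5*t**2 + 3*t + 3, so -3*t**2 - 21*t - 36 = 0, which factors as -3*(t + 3)*(t + 4) = 0. The curves meet at t = -4, -3.
On [-4, -3], w = 2*t**2 - 18*t - 33 is on top; that piece has area ∫[-4,-3] (-3*t**2 - 21*t - 36) dt = 1/2.

1/2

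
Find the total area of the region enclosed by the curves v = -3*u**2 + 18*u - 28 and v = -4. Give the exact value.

4

Set the curves equal: -3*u**2 + 18*u - 28 = -4, so -3*u**2 + 18*u - 24 = 0, which factors as -3*(u - 4)*(u - 2) = 0. The curves meet at u = 2, 4.
On [2, 4], v = -3*u**2 + 18*u - 28 is on top; that piece has area ∫[2,4] (-3*u**2 + 18*u - 24) du = 4.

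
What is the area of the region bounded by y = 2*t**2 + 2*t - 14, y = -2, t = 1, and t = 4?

89/3

The difference (2*t**2 + 2*t - 14) - (-2) = 2*t**2 + 2*t - 12 changes sign at t = 2 inside [1, 4], so split the integral there.
∫[1,2] (2*t**2 + 2*t - 12) dt = -13/3; the area of that piece is 13/3.
∫[2,4] (2*t**2 + 2*t - 12) dt = 76/3.
Total area = 13/3 + 76/3 = 89/3.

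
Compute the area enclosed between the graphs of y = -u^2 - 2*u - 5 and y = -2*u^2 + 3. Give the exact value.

36

Set the curves equal: -u^2 - 2*u - 5 = -2*u^2 + 3, so u^2 - 2*u - 8 = 0, which factors as (u - 4)*(u + 2) = 0. The curves meet at u = -2, 4.
On [-2, 4], y = -2*u^2 + 3 is on top; that piece has area ∫[-2,4] (-(u^2 - 2*u - 8)) du = 36.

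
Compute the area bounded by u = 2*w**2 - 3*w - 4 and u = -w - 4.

Both boundary curves give u as a function of w, so integrate with respect to w. Setting them equal: 2*w**2 - 2*w = 0, i.e. 2*w*(w - 1) = 0, so they meet at w = 0, 1.
For w in [0, 1], u = 2*w**2 - 3*w - 4 is on the left; area = ∫[0,1] (-(2*w**2 - 2*w)) dw = 1/3.

1/3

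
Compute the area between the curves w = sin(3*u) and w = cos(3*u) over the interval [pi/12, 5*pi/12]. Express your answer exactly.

On [pi/12, 5*pi/12], (sin(3*u)) - (cos(3*u)) = sin(3*u) - cos(3*u) is ≥ 0 throughout, so the area is a single integral of |sin(3*u) - cos(3*u)|.
∫[pi/12,5*pi/12] (sin(3*u) - cos(3*u)) du = 2*sqrt(2)/3.

2*sqrt(2)/3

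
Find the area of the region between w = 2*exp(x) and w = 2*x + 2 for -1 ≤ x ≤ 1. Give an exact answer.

-4 - 2*exp(-1) + 2*exp(1)

On [-1, 1], (2*exp(x)) - (2*x + 2) = -2*x + 2*exp(x) - 2 is ≥ 0 throughout, so the area is a single integral of |-2*x + 2*exp(x) - 2|.
∫[-1,1] (-2*x + 2*exp(x) - 2) dx = -4 - 2*exp(-1) + 2*exp(1).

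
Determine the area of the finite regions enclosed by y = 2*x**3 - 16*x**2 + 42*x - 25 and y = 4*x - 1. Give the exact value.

Set the curves equal: 2*x**3 - 16*x**2 + 42*x - 25 = 4*x - 1, so 2*x**3 - 16*x**2 + 38*x - 24 = 0, which factors as 2*(x - 4)*(x - 3)*(x - 1) = 0. The curves meet at x = 1, 3, 4.
On [1, 3], y = 2*x**3 - 16*x**2 + 42*x - 25 is on top; that piece has area ∫[1,3] (2*x**3 - 16*x**2 + 38*x - 24) dx = 16/3.
On [3, 4], y = 4*x - 1 is on top; that piece has area ∫[3,4] (-(2*x**3 - 16*x**2 + 38*x - 24)) dx = 5/6.
Total enclosed area = 16/3 + 5/6 = 37/6.

37/6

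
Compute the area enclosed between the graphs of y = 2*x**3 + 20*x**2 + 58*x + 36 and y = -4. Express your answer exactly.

Set the curves equal: 2*x**3 + 20*x**2 + 58*x + 36 = -4, so 2*x**3 + 20*x**2 + 58*x + 40 = 0, which factors as 2*(x + 1)*(x + 4)*(x + 5) = 0. The curves meet at x = -5, -4, -1.
On [-5, -4], y = 2*x**3 + 20*x**2 + 58*x + 36 is on top; that piece has area ∫[-5,-4] (2*x**3 + 20*x**2 + 58*x + 40) dx = 7/6.
On [-4, -1], y = -4 is on top; that piece has area ∫[-4,-1] (-(2*x**3 + 20*x**2 + 58*x + 40)) dx = 45/2.
Total enclosed area = 7/6 + 45/2 = 71/3.

71/3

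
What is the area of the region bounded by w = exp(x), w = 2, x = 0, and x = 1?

-5 + exp(1) + 4*log(2)

The difference (exp(x)) - (2) = exp(x) - 2 changes sign at x = log(2) inside [0, 1], so split the integral there.
∫[0,log(2)] (exp(x) - 2) dx = 1 - log(4); the area of that piece is -1 + log(4).
∫[log(2),1] (exp(x) - 2) dx = -4 + 2*log(2) + exp(1).
Total area = (-1 + log(4)) + (-4 + 2*log(2) + exp(1)) = -5 + exp(1) + 4*log(2).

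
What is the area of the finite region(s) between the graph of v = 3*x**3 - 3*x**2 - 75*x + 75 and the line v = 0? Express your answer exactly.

1012

The curve meets the x-axis where 3*x**3 - 3*x**2 - 75*x + 75 = 0, i.e. 3*(x - 5)*(x - 1)*(x + 5) = 0, at x = -5, 1, 5.
On [-5, 1] the curve lies above the axis; ∫[-5,1] (3*x**3 - 3*x**2 - 75*x + 75) dx = 756, giving area 756.
On [1, 5] the curve lies below the axis; ∫[1,5] (3*x**3 - 3*x**2 - 75*x + 75) dx = -256, giving area 256.
Total area = 756 + 256 = 1012.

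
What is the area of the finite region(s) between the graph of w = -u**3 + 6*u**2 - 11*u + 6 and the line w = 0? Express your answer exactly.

1/2

The curve meets the u-axis where -u**3 + 6*u**2 - 11*u + 6 = 0, i.e. -(u - 3)*(u - 2)*(u - 1) = 0, at u = 1, 2, 3.
On [1, 2] the curve lies below the axis; ∫[1,2] (-u**3 + 6*u**2 - 11*u + 6) du = -1/4, giving area 1/4.
On [2, 3] the curve lies above the axis; ∫[2,3] (-u**3 + 6*u**2 - 11*u + 6) du = 1/4, giving area 1/4.
Total area = 1/4 + 1/4 = 1/2.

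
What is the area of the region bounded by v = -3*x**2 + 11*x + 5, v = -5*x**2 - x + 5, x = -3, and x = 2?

The difference (-3*x**2 + 11*x + 5) - (-5*x**2 - x + 5) = 2*x**2 + 12*x changes sign at x = 0 inside [-3, 2], so split the integral there.
∫[-3,0] (2*x**2 + 12*x) dx = -36; the area of that piece is 36.
∫[0,2] (2*x**2 + 12*x) dx = 88/3.
Total area = 36 + 88/3 = 196/3.

196/3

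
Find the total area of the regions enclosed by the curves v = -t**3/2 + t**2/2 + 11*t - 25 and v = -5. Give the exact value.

3901/24

Set the curves equal: -t**3/2 + t**2/2 + 11*t - 25 = -5, so -t**3/2 + t**2/2 + 11*t - 20 = 0, which factors as -(t - 4)*(t - 2)*(t + 5)/2 = 0. The curves meet at t = -5, 2, 4.
On [-5, 2], v = -5 is on top; that piece has area ∫[-5,2] (-(-t**3/2 + t**2/2 + 11*t - 20)) dt = 3773/24.
On [2, 4], v = -t**3/2 + t**2/2 + 11*t - 25 is on top; that piece has area ∫[2,4] (-t**3/2 + t**2/2 + 11*t - 20) dt = 16/3.
Total enclosed area = 3773/24 + 16/3 = 3901/24.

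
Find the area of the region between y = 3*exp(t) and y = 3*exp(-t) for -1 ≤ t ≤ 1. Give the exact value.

-12 + 6*exp(-1) + 6*exp(1)

The difference (3*exp(t)) - (3*exp(-t)) = 3*exp(t) - 3*exp(-t) changes sign at t = 0 inside [-1, 1], so split the integral there.
∫[-1,0] (3*exp(t) - 3*exp(-t)) dt = -3*exp(1) - 3*exp(-1) + 6; the area of that piece is -6 + 3*exp(-1) + 3*exp(1).
∫[0,1] (3*exp(t) - 3*exp(-t)) dt = -6 + 3*exp(-1) + 3*exp(1).
Total area = (-6 + 3*exp(-1) + 3*exp(1)) + (-6 + 3*exp(-1) + 3*exp(1)) = -12 + 6*exp(-1) + 6*exp(1).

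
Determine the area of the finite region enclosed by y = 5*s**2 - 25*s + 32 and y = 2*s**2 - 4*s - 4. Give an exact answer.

1/2

Set the curves equal: 5*s**2 - 25*s + 32 = 2*s**2 - 4*s - 4, so 3*s**2 - 21*s + 36 = 0, which factors as 3*(s - 4)*(s - 3) = 0. The curves meet at s = 3, 4.
On [3, 4], y = 2*s**2 - 4*s - 4 is on top; that piece has area ∫[3,4] (-(3*s**2 - 21*s + 36)) ds = 1/2.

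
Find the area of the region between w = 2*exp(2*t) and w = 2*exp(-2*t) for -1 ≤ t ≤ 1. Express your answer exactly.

-4 + 2*exp(-2) + 2*exp(2)

The difference (2*exp(2*t)) - (2*exp(-2*t)) = 2*exp(2*t) - 2*exp(-2*t) changes sign at t = 0 inside [-1, 1], so split the integral there.
∫[-1,0] (2*exp(2*t) - 2*exp(-2*t)) dt = -exp(2) - exp(-2) + 2; the area of that piece is -2 + exp(-2) + exp(2).
∫[0,1] (2*exp(2*t) - 2*exp(-2*t)) dt = -2 + exp(-2) + exp(2).
Total area = (-2 + exp(-2) + exp(2)) + (-2 + exp(-2) + exp(2)) = -4 + 2*exp(-2) + 2*exp(2).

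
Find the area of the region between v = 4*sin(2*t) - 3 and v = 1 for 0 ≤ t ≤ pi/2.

On [0, pi/2], (4*sin(2*t) - 3) - (1) = 4*sin(2*t) - 4 is ≤ 0 throughout, so the area is a single integral of |4*sin(2*t) - 4|.
∫[0,pi/2] (4*sin(2*t) - 4) dt = 4 - 2*pi; the area of that piece is -4 + 2*pi.

-4 + 2*pi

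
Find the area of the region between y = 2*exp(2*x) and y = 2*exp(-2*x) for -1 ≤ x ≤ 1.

The difference (2*exp(2*x)) - (2*exp(-2*x)) = 2*exp(2*x) - 2*exp(-2*x) changes sign at x = 0 inside [-1, 1], so split the integral there.
∫[-1,0] (2*exp(2*x) - 2*exp(-2*x)) dx = -exp(2) - exp(-2) + 2; the area of that piece is -2 + exp(-2) + exp(2).
∫[0,1] (2*exp(2*x) - 2*exp(-2*x)) dx = -2 + exp(-2) + exp(2).
Total area = (-2 + exp(-2) + exp(2)) + (-2 + exp(-2) + exp(2)) = -4 + 2*exp(-2) + 2*exp(2).

-4 + 2*exp(-2) + 2*exp(2)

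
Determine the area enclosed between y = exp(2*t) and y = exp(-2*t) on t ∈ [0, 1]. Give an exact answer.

-1 + exp(-2)/2 + exp(2)/2

On [0, 1], (exp(2*t)) - (exp(-2*t)) = exp(2*t) - exp(-2*t) is ≥ 0 throughout, so the area is a single integral of |exp(2*t) - exp(-2*t)|.
∫[0,1] (exp(2*t) - exp(-2*t)) dt = -1 + exp(-2)/2 + exp(2)/2.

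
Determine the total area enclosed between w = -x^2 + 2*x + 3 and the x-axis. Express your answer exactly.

32/3

The curve meets the x-axis where -x^2 + 2*x + 3 = 0, i.e. -(x - 3)*(x + 1) = 0, at x = -1, 3.
On [-1, 3] the curve lies above the axis; ∫[-1,3] (-x^2 + 2*x + 3) dx = 32/3, giving area 32/3.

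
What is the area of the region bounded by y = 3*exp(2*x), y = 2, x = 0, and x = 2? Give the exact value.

-11/2 + 3*exp(4)/2

On [0, 2], (3*exp(2*x)) - (2) = 3*exp(2*x) - 2 is ≥ 0 throughout, so the area is a single integral of |3*exp(2*x) - 2|.
∫[0,2] (3*exp(2*x) - 2) dx = -11/2 + 3*exp(4)/2.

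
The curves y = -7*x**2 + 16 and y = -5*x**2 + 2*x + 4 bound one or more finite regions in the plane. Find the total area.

Set the curves equal: -7*x**2 + 16 = -5*x**2 + 2*x + 4, so -2*x**2 - 2*x + 12 = 0, which factors as -2*(x - 2)*(x + 3) = 0. The curves meet at x = -3, 2.
On [-3, 2], y = -7*x**2 + 16 is on top; that piece has area ∫[-3,2] (-2*x**2 - 2*x + 12) dx = 125/3.

125/3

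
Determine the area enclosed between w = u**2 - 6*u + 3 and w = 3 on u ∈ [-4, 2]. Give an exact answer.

The difference (u**2 - 6*u + 3) - (3) = u**2 - 6*u changes sign at u = 0 inside [-4, 2], so split the integral there.
∫[-4,0] (u**2 - 6*u) du = 208/3.
∫[0,2] (u**2 - 6*u) du = -28/3; the area of that piece is 28/3.
Total area = 208/3 + 28/3 = 236/3.

236/3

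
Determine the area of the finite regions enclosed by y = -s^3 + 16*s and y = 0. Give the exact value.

128

Set the curves equal: -s^3 + 16*s = 0, so -s^3 + 16*s = 0, which factors as -s*(s - 4)*(s + 4) = 0. The curves meet at s = -4, 0, 4.
On [-4, 0], y = 0 is on top; that piece has area ∫[-4,0] (-(-s^3 + 16*s)) ds = 64.
On [0, 4], y = -s^3 + 16*s is on top; that piece has area ∫[0,4] (-s^3 + 16*s) ds = 64.
Total enclosed area = 64 + 64 = 128.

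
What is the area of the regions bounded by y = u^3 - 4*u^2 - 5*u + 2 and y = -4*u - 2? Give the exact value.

253/12

Set the curves equal: u^3 - 4*u^2 - 5*u + 2 = -4*u - 2, so u^3 - 4*u^2 - u + 4 = 0, which factors as (u - 4)*(u - 1)*(u + 1) = 0. The curves meet at u = -1, 1, 4.
On [-1, 1], y = u^3 - 4*u^2 - 5*u + 2 is on top; that piece has area ∫[-1,1] (u^3 - 4*u^2 - u + 4) du = 16/3.
On [1, 4], y = -4*u - 2 is on top; that piece has area ∫[1,4] (-(u^3 - 4*u^2 - u + 4)) du = 63/4.
Total enclosed area = 16/3 + 63/4 = 253/12.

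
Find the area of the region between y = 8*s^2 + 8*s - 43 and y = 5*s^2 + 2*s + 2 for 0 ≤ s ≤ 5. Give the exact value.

The difference (8*s^2 + 8*s - 43) - (5*s^2 + 2*s + 2) = 3*s^2 + 6*s - 45 changes sign at s = 3 inside [0, 5], so split the integral there.
∫[0,3] (3*s^2 + 6*s - 45) ds = -81; the area of that piece is 81.
∫[3,5] (3*s^2 + 6*s - 45) ds = 56.
Total area = 81 + 56 = 137.

137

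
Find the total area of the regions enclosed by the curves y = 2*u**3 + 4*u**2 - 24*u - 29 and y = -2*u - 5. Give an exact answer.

Set the curves equal: 2*u**3 + 4*u**2 - 24*u - 29 = -2*u - 5, so 2*u**3 + 4*u**2 - 22*u - 24 = 0, which factors as 2*(u - 3)*(u + 1)*(u + 4) = 0. The curves meet at u = -4, -1, 3.
On [-4, -1], y = 2*u**3 + 4*u**2 - 24*u - 29 is on top; that piece has area ∫[-4,-1] (2*u**3 + 4*u**2 - 22*u - 24) du = 99/2.
On [-1, 3], y = -2*u - 5 is on top; that piece has area ∫[-1,3] (-(2*u**3 + 4*u**2 - 22*u - 24)) du = 320/3.
Total enclosed area = 99/2 + 320/3 = 937/6.

937/6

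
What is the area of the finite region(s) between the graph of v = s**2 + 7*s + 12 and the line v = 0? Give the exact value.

The curve meets the s-axis where s**2 + 7*s + 12 = 0, i.e. (s + 3)*(s + 4) = 0, at s = -4, -3.
On [-4, -3] the curve lies below the axis; ∫[-4,-3] (s**2 + 7*s + 12) ds = -1/6, giving area 1/6.

1/6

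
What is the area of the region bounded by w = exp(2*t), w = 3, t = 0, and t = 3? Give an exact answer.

The difference (exp(2*t)) - (3) = exp(2*t) - 3 changes sign at t = log(3)/2 inside [0, 3], so split the integral there.
∫[0,log(3)/2] (exp(2*t) - 3) dt = 1 - 3*log(3)/2; the area of that piece is -1 + 3*log(3)/2.
∫[log(3)/2,3] (exp(2*t) - 3) dt = -21/2 + 3*log(3)/2 + exp(6)/2.
Total area = (-1 + 3*log(3)/2) + (-21/2 + 3*log(3)/2 + exp(6)/2) = -23/2 + 3*log(3) + exp(6)/2.

-23/2 + 3*log(3) + exp(6)/2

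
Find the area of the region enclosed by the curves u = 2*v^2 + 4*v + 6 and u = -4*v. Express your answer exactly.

Both boundary curves give u as a function of v, so integrate with respect to v. Setting them equal: 2*v^2 + 8*v + 6 = 0, i.e. 2*(v + 1)*(v + 3) = 0, so they meet at v = -3, -1.
For v in [-3, -1], u = 2*v^2 + 4*v + 6 is on the left; area = ∫[-3,-1] (-(2*v^2 + 8*v + 6)) dv = 8/3.

8/3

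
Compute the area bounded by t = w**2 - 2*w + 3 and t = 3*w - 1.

Both boundary curves give t as a function of w, so integrate with respect to w. Setting them equal: w**2 - 5*w + 4 = 0, i.e. (w - 4)*(w - 1) = 0, so they meet at w = 1, 4.
For w in [1, 4], t = w**2 - 2*w + 3 is on the left; area = ∫[1,4] (-(w**2 - 5*w + 4)) dw = 9/2.

9/2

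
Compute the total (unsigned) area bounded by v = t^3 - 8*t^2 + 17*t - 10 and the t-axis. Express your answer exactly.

71/6

The curve meets the t-axis where t^3 - 8*t^2 + 17*t - 10 = 0, i.e. (t - 5)*(t - 2)*(t - 1) = 0, at t = 1, 2, 5.
On [1, 2] the curve lies above the axis; ∫[1,2] (t^3 - 8*t^2 + 17*t - 10) dt = 7/12, giving area 7/12.
On [2, 5] the curve lies below the axis; ∫[2,5] (t^3 - 8*t^2 + 17*t - 10) dt = -45/4, giving area 45/4.
Total area = 7/12 + 45/4 = 71/6.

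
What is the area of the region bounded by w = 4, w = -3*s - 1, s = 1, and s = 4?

75/2

On [1, 4], (4) - (-3*s - 1) = 3*s + 5 is ≥ 0 throughout, so the area is a single integral of |3*s + 5|.
∫[1,4] (3*s + 5) ds = 75/2.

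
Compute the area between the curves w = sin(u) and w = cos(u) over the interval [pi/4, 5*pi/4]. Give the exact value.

On [pi/4, 5*pi/4], (sin(u)) - (cos(u)) = sin(u) - cos(u) is ≥ 0 throughout, so the area is a single integral of |sin(u) - cos(u)|.
∫[pi/4,5*pi/4] (sin(u) - cos(u)) du = 2*sqrt(2).

2*sqrt(2)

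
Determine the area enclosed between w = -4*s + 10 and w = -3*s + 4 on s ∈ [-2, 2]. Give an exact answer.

On [-2, 2], (-4*s + 10) - (-3*s + 4) = -s + 6 is ≥ 0 throughout, so the area is a single integral of |-s + 6|.
∫[-2,2] (-s + 6) ds = 24.

24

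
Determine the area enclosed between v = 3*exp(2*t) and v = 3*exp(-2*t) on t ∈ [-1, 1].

-6 + 3*exp(-2) + 3*exp(2)

The difference (3*exp(2*t)) - (3*exp(-2*t)) = 3*exp(2*t) - 3*exp(-2*t) changes sign at t = 0 inside [-1, 1], so split the integral there.
∫[-1,0] (3*exp(2*t) - 3*exp(-2*t)) dt = -3*exp(2)/2 - 3*exp(-2)/2 + 3; the area of that piece is -3 + 3*exp(-2)/2 + 3*exp(2)/2.
∫[0,1] (3*exp(2*t) - 3*exp(-2*t)) dt = -3 + 3*exp(-2)/2 + 3*exp(2)/2.
Total area = (-3 + 3*exp(-2)/2 + 3*exp(2)/2) + (-3 + 3*exp(-2)/2 + 3*exp(2)/2) = -6 + 3*exp(-2) + 3*exp(2).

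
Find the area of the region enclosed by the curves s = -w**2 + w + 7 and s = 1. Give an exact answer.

Both boundary curves give s as a function of w, so integrate with respect to w. Setting them equal: -w**2 + w + 6 = 0, i.e. -(w - 3)*(w + 2) = 0, so they meet at w = -2, 3.
For w in [-2, 3], s = -w**2 + w + 7 is on the right; area = ∫[-2,3] (-w**2 + w + 6) dw = 125/6.

125/6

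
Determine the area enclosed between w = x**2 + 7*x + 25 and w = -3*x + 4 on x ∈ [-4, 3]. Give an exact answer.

The difference (x**2 + 7*x + 25) - (-3*x + 4) = x**2 + 10*x + 21 changes sign at x = -3 inside [-4, 3], so split the integral there.
∫[-4,-3] (x**2 + 10*x + 21) dx = -5/3; the area of that piece is 5/3.
∫[-3,3] (x**2 + 10*x + 21) dx = 144.
Total area = 5/3 + 144 = 437/3.

437/3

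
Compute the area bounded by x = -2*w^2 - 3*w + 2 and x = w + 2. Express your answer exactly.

Both boundary curves give x as a function of w, so integrate with respect to w. Setting them equal: -2*w^2 - 4*w = 0, i.e. -2*w*(w + 2) = 0, so they meet at w = -2, 0.
For w in [-2, 0], x = -2*w^2 - 3*w + 2 is on the right; area = ∫[-2,0] (-2*w^2 - 4*w) dw = 8/3.

8/3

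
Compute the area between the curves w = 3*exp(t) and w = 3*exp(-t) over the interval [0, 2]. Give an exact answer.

On [0, 2], (3*exp(t)) - (3*exp(-t)) = 3*exp(t) - 3*exp(-t) is ≥ 0 throughout, so the area is a single integral of |3*exp(t) - 3*exp(-t)|.
∫[0,2] (3*exp(t) - 3*exp(-t)) dt = -6 + 3*exp(-2) + 3*exp(2).

-6 + 3*exp(-2) + 3*exp(2)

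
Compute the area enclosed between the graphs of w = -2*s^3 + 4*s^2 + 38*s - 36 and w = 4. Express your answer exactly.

2521/6

Set the curves equal: -2*s^3 + 4*s^2 + 38*s - 36 = 4, so -2*s^3 + 4*s^2 + 38*s - 40 = 0, which factors as -2*(s - 5)*(s - 1)*(s + 4) = 0. The curves meet at s = -4, 1, 5.
On [-4, 1], w = 4 is on top; that piece has area ∫[-4,1] (-(-2*s^3 + 4*s^2 + 38*s - 40)) ds = 1625/6.
On [1, 5], w = -2*s^3 + 4*s^2 + 38*s - 36 is on top; that piece has area ∫[1,5] (-2*s^3 + 4*s^2 + 38*s - 40) ds = 448/3.
Total enclosed area = 1625/6 + 448/3 = 2521/6.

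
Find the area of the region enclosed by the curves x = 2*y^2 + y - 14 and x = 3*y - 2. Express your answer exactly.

125/3

Both boundary curves give x as a function of y, so integrate with respect to y. Setting them equal: 2*y^2 - 2*y - 12 = 0, i.e. 2*(y - 3)*(y + 2) = 0, so they meet at y = -2, 3.
For y in [-2, 3], x = 2*y^2 + y - 14 is on the left; area = ∫[-2,3] (-(2*y^2 - 2*y - 12)) dy = 125/3.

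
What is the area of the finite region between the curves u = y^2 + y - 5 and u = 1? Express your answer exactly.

125/6

Both boundary curves give u as a function of y, so integrate with respect to y. Setting them equal: y^2 + y - 6 = 0, i.e. (y - 2)*(y + 3) = 0, so they meet at y = -3, 2.
For y in [-3, 2], u = y^2 + y - 5 is on the left; area = ∫[-3,2] (-(y^2 + y - 6)) dy = 125/6.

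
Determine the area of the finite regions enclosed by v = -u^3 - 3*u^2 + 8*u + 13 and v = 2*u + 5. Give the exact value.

81/2

Set the curves equal: -u^3 - 3*u^2 + 8*u + 13 = 2*u + 5, so -u^3 - 3*u^2 + 6*u + 8 = 0, which factors as -(u - 2)*(u + 1)*(u + 4) = 0. The curves meet at u = -4, -1, 2.
On [-4, -1], v = 2*u + 5 is on top; that piece has area ∫[-4,-1] (-(-u^3 - 3*u^2 + 6*u + 8)) du = 81/4.
On [-1, 2], v = -u^3 - 3*u^2 + 8*u + 13 is on top; that piece has area ∫[-1,2] (-u^3 - 3*u^2 + 6*u + 8) du = 81/4.
Total enclosed area = 81/4 + 81/4 = 81/2.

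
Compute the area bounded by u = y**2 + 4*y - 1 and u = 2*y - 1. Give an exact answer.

Both boundary curves give u as a function of y, so integrate with respect to y. Setting them equal: y**2 + 2*y = 0, i.e. y*(y + 2) = 0, so they meet at y = -2, 0.
For y in [-2, 0], u = y**2 + 4*y - 1 is on the left; area = ∫[-2,0] (-(y**2 + 2*y)) dy = 4/3.

4/3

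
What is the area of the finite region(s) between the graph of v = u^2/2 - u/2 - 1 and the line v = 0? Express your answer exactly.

The curve meets the u-axis where u^2/2 - u/2 - 1 = 0, i.e. (u - 2)*(u + 1)/2 = 0, at u = -1, 2.
On [-1, 2] the curve lies below the axis; ∫[-1,2] (u^2/2 - u/2 - 1) du = -9/4, giving area 9/4.

9/4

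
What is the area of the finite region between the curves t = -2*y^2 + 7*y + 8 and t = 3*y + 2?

64/3

Both boundary curves give t as a function of y, so integrate with respect to y. Setting them equal: -2*y^2 + 4*y + 6 = 0, i.e. -2*(y - 3)*(y + 1) = 0, so they meet at y = -1, 3.
For y in [-1, 3], t = -2*y^2 + 7*y + 8 is on the right; area = ∫[-1,3] (-2*y^2 + 4*y + 6) dy = 64/3.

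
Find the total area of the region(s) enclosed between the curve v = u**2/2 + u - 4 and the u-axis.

18

The curve meets the u-axis where u**2/2 + u - 4 = 0, i.e. (u - 2)*(u + 4)/2 = 0, at u = -4, 2.
On [-4, 2] the curve lies below the axis; ∫[-4,2] (u**2/2 + u - 4) du = -18, giving area 18.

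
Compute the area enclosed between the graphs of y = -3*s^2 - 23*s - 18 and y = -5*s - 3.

32

Set the curves equal: -3*s^2 - 23*s - 18 = -5*s - 3, so -3*s^2 - 18*s - 15 = 0, which factors as -3*(s + 1)*(s + 5) = 0. The curves meet at s = -5, -1.
On [-5, -1], y = -3*s^2 - 23*s - 18 is on top; that piece has area ∫[-5,-1] (-3*s^2 - 18*s - 15) ds = 32.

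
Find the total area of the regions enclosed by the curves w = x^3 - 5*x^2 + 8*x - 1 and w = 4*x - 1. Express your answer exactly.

71/6

Set the curves equal: x^3 - 5*x^2 + 8*x - 1 = 4*x - 1, so x^3 - 5*x^2 + 4*x = 0, which factors as x*(x - 4)*(x - 1) = 0. The curves meet at x = 0, 1, 4.
On [0, 1], w = x^3 - 5*x^2 + 8*x - 1 is on top; that piece has area ∫[0,1] (x^3 - 5*x^2 + 4*x) dx = 7/12.
On [1, 4], w = 4*x - 1 is on top; that piece has area ∫[1,4] (-(x^3 - 5*x^2 + 4*x)) dx = 45/4.
Total enclosed area = 7/12 + 45/4 = 71/6.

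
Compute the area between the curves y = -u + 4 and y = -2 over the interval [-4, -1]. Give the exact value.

51/2

On [-4, -1], (-u + 4) - (-2) = -u + 6 is ≥ 0 throughout, so the area is a single integral of |-u + 6|.
∫[-4,-1] (-u + 6) du = 51/2.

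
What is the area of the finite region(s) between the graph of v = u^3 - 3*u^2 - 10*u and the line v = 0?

407/4

The curve meets the u-axis where u^3 - 3*u^2 - 10*u = 0, i.e. u*(u - 5)*(u + 2) = 0, at u = -2, 0, 5.
On [-2, 0] the curve lies above the axis; ∫[-2,0] (u^3 - 3*u^2 - 10*u) du = 8, giving area 8.
On [0, 5] the curve lies below the axis; ∫[0,5] (u^3 - 3*u^2 - 10*u) du = -375/4, giving area 375/4.
Total area = 8 + 375/4 = 407/4.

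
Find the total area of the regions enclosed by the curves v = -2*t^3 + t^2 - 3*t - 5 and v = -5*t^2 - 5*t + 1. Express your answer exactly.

16

Set the curves equal: -2*t^3 + t^2 - 3*t - 5 = -5*t^2 - 5*t + 1, so -2*t^3 + 6*t^2 + 2*t - 6 = 0, which factors as -2*(t - 3)*(t - 1)*(t + 1) = 0. The curves meet at t = -1, 1, 3.
On [-1, 1], v = -5*t^2 - 5*t + 1 is on top; that piece has area ∫[-1,1] (-(-2*t^3 + 6*t^2 + 2*t - 6)) dt = 8.
On [1, 3], v = -2*t^3 + t^2 - 3*t - 5 is on top; that piece has area ∫[1,3] (-2*t^3 + 6*t^2 + 2*t - 6) dt = 8.
Total enclosed area = 8 + 8 = 16.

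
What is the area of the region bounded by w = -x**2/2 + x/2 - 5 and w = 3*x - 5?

Set the curves equal: -x**2/2 + x/2 - 5 = 3*x - 5, so -x**2/2 - 5*x/2 = 0, which factors as -x*(x + 5)/2 = 0. The curves meet at x = -5, 0.
On [-5, 0], w = -x**2/2 + x/2 - 5 is on top; that piece has area ∫[-5,0] (-x**2/2 - 5*x/2) dx = 125/12.

125/12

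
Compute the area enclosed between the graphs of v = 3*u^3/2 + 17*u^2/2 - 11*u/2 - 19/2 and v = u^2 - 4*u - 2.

74

Set the curves equal: 3*u^3/2 + 17*u^2/2 - 11*u/2 - 19/2 = u^2 - 4*u - 2, so 3*u^3/2 + 15*u^2/2 - 3*u/2 - 15/2 = 0, which factors as 3*(u - 1)*(u + 1)*(u + 5)/2 = 0. The curves meet at u = -5, -1, 1.
On [-5, -1], v = 3*u^3/2 + 17*u^2/2 - 11*u/2 - 19/2 is on top; that piece has area ∫[-5,-1] (3*u^3/2 + 15*u^2/2 - 3*u/2 - 15/2) du = 64.
On [-1, 1], v = u^2 - 4*u - 2 is on top; that piece has area ∫[-1,1] (-(3*u^3/2 + 15*u^2/2 - 3*u/2 - 15/2)) du = 10.
Total enclosed area = 64 + 10 = 74.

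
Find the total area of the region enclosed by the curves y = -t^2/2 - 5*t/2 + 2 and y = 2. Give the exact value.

Set the curves equal: -t^2/2 - 5*t/2 + 2 = 2, so -t^2/2 - 5*t/2 = 0, which factors as -t*(t + 5)/2 = 0. The curves meet at t = -5, 0.
On [-5, 0], y = -t^2/2 - 5*t/2 + 2 is on top; that piece has area ∫[-5,0] (-t^2/2 - 5*t/2) dt = 125/12.

125/12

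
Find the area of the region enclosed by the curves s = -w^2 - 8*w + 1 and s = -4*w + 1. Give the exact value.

32/3

Both boundary curves give s as a function of w, so integrate with respect to w. Setting them equal: -w^2 - 4*w = 0, i.e. -w*(w + 4) = 0, so they meet at w = -4, 0.
For w in [-4, 0], s = -w^2 - 8*w + 1 is on the right; area = ∫[-4,0] (-w^2 - 4*w) dw = 32/3.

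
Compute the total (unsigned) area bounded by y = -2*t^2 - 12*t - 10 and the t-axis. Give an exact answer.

64/3

The curve meets the t-axis where -2*t^2 - 12*t - 10 = 0, i.e. -2*(t + 1)*(t + 5) = 0, at t = -5, -1.
On [-5, -1] the curve lies above the axis; ∫[-5,-1] (-2*t^2 - 12*t - 10) dt = 64/3, giving area 64/3.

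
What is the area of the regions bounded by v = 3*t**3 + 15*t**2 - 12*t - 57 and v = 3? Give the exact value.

937/4

Set the curves equal: 3*t**3 + 15*t**2 - 12*t - 57 = 3, so 3*t**3 + 15*t**2 - 12*t - 60 = 0, which factors as 3*(t - 2)*(t + 2)*(t + 5) = 0. The curves meet at t = -5, -2, 2.
On [-5, -2], v = 3*t**3 + 15*t**2 - 12*t - 57 is on top; that piece has area ∫[-5,-2] (3*t**3 + 15*t**2 - 12*t - 60) dt = 297/4.
On [-2, 2], v = 3 is on top; that piece has area ∫[-2,2] (-(3*t**3 + 15*t**2 - 12*t - 60)) dt = 160.
Total enclosed area = 297/4 + 160 = 937/4.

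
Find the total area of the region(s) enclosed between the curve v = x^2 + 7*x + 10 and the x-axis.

The curve meets the x-axis where x^2 + 7*x + 10 = 0, i.e. (x + 2)*(x + 5) = 0, at x = -5, -2.
On [-5, -2] the curve lies below the axis; ∫[-5,-2] (x^2 + 7*x + 10) dx = -9/2, giving area 9/2.

9/2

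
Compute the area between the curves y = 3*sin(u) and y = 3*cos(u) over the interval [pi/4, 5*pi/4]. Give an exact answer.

On [pi/4, 5*pi/4], (3*sin(u)) - (3*cos(u)) = 3*sin(u) - 3*cos(u) is ≥ 0 throughout, so the area is a single integral of |3*sin(u) - 3*cos(u)|.
∫[pi/4,5*pi/4] (3*sin(u) - 3*cos(u)) du = 6*sqrt(2).

6*sqrt(2)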